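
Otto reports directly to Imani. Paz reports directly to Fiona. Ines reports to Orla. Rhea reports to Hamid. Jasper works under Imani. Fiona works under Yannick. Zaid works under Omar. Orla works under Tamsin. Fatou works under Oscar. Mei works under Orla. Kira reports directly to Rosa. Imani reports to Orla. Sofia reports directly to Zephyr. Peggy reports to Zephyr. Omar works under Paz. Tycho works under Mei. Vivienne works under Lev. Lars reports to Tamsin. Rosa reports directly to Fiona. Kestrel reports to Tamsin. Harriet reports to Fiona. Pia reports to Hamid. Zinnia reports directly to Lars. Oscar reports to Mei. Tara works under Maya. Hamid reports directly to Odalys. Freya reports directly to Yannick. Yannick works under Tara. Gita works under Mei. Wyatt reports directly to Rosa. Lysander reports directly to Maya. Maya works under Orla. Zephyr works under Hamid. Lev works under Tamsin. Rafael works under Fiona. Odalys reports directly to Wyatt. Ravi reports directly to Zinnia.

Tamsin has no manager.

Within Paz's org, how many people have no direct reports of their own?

1

The only person in Paz's organization with no one reporting to them is Zaid. That is 1.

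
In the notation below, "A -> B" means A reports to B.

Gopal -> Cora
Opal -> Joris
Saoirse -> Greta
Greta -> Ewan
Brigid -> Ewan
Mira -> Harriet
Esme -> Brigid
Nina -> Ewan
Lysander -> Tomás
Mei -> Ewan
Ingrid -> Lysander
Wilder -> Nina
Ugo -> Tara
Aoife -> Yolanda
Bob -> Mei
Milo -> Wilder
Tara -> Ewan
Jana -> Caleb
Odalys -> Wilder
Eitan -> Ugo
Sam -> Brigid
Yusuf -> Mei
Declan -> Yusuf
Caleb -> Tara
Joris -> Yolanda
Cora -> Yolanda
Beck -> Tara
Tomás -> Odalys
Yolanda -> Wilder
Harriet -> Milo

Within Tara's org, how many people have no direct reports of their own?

3

The people in Tara's organization with no one reporting to them are Jana, Eitan, Beck. That is 3.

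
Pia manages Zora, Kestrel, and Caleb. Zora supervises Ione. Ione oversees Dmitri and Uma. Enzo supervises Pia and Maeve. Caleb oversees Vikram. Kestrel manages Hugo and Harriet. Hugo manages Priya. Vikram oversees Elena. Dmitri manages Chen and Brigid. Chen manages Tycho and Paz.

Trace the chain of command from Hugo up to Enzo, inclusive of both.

Hugo -> Kestrel -> Pia -> Enzo

Hugo reports to Kestrel. Kestrel reports to Pia. Pia reports to Enzo. Enzo is at the top.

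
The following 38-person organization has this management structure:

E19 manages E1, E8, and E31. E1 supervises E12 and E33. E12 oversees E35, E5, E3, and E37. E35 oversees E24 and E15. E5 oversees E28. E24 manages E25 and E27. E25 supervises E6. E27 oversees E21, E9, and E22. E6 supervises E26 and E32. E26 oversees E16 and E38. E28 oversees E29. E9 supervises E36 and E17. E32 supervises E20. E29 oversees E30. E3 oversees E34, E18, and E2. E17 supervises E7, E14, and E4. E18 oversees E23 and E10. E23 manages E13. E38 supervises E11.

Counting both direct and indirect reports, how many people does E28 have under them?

E28 directly manages E29. Under E29: E30 (1). That's 2 in total.

2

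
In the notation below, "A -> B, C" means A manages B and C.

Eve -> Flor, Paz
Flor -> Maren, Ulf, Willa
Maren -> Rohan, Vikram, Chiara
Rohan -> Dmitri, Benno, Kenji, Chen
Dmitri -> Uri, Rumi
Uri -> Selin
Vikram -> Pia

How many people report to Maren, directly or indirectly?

Maren directly manages Rohan, Vikram, Chiara. Under Rohan: Chen, Kenji, Benno, Dmitri, Rumi, Uri, Selin (7). Under Vikram: Pia (1). Chiara has no reports. So Maren's organization is 3 direct reports plus everyone under them: 8 + 2 + 1 = 11.

11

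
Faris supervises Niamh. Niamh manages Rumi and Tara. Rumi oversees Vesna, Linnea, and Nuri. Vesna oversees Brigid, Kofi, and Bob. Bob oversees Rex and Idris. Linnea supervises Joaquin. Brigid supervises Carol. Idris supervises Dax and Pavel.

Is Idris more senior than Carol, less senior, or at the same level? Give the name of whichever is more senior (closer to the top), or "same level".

Both Idris and Carol are 5 levels below Faris.

same level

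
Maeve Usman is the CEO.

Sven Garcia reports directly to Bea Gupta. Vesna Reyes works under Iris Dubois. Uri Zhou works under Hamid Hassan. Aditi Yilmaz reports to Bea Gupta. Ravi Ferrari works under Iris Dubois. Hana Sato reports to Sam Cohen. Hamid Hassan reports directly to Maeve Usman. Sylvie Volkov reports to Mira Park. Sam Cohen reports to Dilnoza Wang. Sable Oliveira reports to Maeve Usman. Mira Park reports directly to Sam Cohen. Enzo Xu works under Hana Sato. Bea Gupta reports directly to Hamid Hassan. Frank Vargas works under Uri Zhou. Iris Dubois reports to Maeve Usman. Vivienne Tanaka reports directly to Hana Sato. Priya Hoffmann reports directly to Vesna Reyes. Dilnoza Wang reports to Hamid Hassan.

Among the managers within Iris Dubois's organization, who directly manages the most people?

Direct-report counts within Iris Dubois's organization: Iris Dubois has 2; Vesna Reyes has 1. The largest is 2, held by Iris Dubois.

Iris Dubois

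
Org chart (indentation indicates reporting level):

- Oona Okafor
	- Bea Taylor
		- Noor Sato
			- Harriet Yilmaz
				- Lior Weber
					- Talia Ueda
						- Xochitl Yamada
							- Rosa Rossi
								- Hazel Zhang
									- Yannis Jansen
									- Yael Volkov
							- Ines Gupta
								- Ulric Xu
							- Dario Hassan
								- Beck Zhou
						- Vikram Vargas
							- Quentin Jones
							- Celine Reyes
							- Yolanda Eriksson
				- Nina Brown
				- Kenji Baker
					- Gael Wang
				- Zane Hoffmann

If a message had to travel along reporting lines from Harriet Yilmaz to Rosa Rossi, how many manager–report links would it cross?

Rosa Rossi is in Harriet Yilmaz's organization: the chain from Rosa Rossi up to Harriet Yilmaz is Rosa Rossi → Xochitl Yamada → Talia Ueda → Lior Weber → Harriet Yilmaz, which is 4 links.

4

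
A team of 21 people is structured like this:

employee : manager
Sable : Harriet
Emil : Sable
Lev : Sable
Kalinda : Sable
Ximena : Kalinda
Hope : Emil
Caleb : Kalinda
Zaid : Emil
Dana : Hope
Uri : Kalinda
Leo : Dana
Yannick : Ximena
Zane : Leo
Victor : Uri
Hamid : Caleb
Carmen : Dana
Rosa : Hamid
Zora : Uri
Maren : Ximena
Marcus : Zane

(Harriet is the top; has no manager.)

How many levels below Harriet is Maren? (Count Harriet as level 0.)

4

Chain from Maren up to Harriet: Maren → Ximena → Kalinda → Sable → Harriet. That is 4 steps up, so Maren is 4 levels below Harriet.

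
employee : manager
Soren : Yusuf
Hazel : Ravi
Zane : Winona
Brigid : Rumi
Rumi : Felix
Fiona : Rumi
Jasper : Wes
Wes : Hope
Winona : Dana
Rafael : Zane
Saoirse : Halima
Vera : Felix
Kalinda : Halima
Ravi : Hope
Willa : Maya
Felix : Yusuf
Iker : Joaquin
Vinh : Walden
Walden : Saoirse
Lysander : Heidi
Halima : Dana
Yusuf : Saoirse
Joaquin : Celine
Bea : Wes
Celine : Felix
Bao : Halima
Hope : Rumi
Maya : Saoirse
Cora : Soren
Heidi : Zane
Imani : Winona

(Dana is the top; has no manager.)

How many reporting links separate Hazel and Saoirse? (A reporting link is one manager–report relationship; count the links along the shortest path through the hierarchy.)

Hazel is in Saoirse's organization: the chain from Hazel up to Saoirse is Hazel → Ravi → Hope → Rumi → Felix → Yusuf → Saoirse, which is 6 links.

6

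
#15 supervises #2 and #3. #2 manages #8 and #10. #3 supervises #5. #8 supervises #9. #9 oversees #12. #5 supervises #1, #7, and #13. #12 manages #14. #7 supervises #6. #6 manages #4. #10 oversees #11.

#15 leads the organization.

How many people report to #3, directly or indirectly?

#3 directly manages #5. Under #5: #1, #13, #7, #6, #4 (5). That's 6 in total.

6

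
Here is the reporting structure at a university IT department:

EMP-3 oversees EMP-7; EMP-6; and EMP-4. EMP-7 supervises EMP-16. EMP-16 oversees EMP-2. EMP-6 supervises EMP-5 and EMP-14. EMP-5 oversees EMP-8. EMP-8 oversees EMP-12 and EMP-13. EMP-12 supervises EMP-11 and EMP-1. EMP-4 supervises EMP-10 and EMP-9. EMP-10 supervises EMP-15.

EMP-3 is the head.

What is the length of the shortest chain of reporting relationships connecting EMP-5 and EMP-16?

EMP-5 is 2 levels below EMP-3, and EMP-16 is 2 levels below EMP-3 (their lowest common manager). The shortest path runs up from EMP-5 to EMP-3 and back down to EMP-16: 2 + 2 = 4 links.

4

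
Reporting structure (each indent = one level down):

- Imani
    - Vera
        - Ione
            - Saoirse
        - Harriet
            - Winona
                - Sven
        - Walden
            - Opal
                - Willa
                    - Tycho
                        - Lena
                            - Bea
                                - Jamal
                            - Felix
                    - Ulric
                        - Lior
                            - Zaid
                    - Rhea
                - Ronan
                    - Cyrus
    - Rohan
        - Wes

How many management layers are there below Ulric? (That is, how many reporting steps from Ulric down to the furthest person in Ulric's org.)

The longest chain under Ulric runs Ulric → Lior → Zaid, which is 2 levels below Ulric.

2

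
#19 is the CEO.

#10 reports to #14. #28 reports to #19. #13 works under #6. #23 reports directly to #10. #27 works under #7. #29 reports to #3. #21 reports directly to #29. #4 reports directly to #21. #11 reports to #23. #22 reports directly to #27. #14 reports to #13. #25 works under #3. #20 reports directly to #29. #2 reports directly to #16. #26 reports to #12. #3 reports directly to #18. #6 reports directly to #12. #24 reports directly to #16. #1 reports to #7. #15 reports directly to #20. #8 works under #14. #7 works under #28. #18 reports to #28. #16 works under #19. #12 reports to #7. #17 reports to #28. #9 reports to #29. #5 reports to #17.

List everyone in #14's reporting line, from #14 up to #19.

#14 reports to #13. #13 reports to #6. #6 reports to #12. #12 reports to #7. #7 reports to #28. #28 reports to #19. #19 is at the top.

#14 -> #13 -> #6 -> #12 -> #7 -> #28 -> #19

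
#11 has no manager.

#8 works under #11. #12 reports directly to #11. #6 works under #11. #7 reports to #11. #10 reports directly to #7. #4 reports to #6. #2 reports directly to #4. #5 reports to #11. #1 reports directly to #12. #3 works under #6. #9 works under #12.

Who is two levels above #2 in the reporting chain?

#6

#2 reports to #4, and #4 reports to #6. So #2's skip-level manager is #6.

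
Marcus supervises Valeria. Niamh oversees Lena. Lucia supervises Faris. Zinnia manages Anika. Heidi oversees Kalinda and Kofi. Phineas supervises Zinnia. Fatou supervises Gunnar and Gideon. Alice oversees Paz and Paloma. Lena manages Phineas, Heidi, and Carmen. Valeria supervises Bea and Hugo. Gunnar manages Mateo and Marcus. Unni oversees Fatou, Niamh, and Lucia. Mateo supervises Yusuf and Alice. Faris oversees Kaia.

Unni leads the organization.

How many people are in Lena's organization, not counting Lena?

Lena directly manages Phineas, Heidi, Carmen. Under Phineas: Zinnia, Anika (2). Under Heidi: Kofi, Kalinda (2). Carmen has no reports. So Lena's organization is 3 direct reports plus everyone under them: 3 + 3 + 1 = 7.

7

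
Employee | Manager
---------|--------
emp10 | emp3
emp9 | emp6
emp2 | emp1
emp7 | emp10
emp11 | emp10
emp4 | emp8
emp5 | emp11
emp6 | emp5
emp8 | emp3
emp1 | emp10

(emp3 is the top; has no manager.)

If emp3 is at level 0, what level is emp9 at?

Chain from emp9 up to emp3: emp9 → emp6 → emp5 → emp11 → emp10 → emp3. That is 5 steps up, so emp9 is 5 levels below emp3.

5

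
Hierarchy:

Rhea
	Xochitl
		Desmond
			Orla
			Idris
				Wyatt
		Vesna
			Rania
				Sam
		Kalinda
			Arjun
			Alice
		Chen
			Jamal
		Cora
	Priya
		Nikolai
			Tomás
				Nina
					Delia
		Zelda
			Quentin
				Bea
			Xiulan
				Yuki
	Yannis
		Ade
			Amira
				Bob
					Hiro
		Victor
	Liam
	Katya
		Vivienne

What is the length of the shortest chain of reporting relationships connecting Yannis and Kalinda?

3

Yannis is 1 level below Rhea, and Kalinda is 2 levels below Rhea (their lowest common manager). The shortest path runs up from Yannis to Rhea and back down to Kalinda: 1 + 2 = 3 links.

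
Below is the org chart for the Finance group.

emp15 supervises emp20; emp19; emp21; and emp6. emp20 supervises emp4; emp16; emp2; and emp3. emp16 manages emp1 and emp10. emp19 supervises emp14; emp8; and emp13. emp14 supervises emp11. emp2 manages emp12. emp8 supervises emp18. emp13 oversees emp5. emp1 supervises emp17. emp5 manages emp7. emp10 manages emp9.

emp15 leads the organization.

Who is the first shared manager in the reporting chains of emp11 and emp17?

emp11's chain of managers is emp14, emp19, emp15. emp17's chain of managers is emp1, emp16, emp20, emp15. The first manager that appears in both chains is emp15.

emp15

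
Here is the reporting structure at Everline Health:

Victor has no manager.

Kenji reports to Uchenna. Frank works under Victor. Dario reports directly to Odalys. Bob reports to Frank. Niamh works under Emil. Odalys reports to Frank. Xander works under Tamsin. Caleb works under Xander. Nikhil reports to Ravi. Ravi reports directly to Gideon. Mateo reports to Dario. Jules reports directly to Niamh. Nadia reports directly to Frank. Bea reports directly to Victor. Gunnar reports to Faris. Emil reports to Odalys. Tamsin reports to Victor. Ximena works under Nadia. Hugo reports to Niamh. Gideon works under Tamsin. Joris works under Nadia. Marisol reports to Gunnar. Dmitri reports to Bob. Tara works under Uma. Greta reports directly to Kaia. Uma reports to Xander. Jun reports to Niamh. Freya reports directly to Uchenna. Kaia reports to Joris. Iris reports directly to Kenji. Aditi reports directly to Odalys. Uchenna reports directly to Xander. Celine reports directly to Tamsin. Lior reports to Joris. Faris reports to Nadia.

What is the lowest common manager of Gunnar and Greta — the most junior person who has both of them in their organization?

Gunnar's chain of managers is Faris, Nadia, Frank, Victor. Greta's chain of managers is Kaia, Joris, Nadia, Frank, Victor. The first manager that appears in both chains is Nadia.

Nadia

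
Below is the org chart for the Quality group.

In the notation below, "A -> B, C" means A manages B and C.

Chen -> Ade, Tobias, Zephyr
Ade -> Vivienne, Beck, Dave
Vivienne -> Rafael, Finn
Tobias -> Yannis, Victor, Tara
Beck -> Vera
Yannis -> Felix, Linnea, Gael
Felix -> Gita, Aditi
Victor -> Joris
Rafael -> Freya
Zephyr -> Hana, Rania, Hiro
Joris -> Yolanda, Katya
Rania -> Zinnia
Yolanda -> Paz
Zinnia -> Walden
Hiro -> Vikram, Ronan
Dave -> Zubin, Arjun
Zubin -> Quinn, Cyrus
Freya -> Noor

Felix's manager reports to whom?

Tobias

Felix reports to Yannis, and Yannis reports to Tobias. So Felix's skip-level manager is Tobias.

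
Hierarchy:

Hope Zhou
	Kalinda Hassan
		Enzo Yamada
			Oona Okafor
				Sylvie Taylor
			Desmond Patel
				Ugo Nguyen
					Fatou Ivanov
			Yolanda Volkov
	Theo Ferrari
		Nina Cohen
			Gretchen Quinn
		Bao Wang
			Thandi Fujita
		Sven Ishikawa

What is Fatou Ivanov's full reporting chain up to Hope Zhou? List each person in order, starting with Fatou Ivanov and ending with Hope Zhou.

Fatou Ivanov -> Ugo Nguyen -> Desmond Patel -> Enzo Yamada -> Kalinda Hassan -> Hope Zhou

Fatou Ivanov reports to Ugo Nguyen. Ugo Nguyen reports to Desmond Patel. Desmond Patel reports to Enzo Yamada. Enzo Yamada reports to Kalinda Hassan. Kalinda Hassan reports to Hope Zhou. Hope Zhou is at the top.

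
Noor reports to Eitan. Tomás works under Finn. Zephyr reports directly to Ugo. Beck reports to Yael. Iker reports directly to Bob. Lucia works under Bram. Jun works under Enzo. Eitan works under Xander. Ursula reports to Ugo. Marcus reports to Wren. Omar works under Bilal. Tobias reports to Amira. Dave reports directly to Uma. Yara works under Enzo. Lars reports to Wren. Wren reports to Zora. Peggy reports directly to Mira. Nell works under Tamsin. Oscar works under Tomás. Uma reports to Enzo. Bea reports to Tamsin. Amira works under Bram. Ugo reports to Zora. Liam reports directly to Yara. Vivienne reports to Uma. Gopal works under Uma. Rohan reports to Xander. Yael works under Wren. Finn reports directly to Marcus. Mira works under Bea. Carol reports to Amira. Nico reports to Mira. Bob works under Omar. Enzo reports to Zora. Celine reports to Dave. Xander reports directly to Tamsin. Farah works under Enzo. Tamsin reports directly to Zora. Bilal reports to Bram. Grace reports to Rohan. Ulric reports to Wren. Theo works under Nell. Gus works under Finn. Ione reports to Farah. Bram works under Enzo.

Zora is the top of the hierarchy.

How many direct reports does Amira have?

2

Amira directly manages Tobias, Carol. That is 2 direct reports.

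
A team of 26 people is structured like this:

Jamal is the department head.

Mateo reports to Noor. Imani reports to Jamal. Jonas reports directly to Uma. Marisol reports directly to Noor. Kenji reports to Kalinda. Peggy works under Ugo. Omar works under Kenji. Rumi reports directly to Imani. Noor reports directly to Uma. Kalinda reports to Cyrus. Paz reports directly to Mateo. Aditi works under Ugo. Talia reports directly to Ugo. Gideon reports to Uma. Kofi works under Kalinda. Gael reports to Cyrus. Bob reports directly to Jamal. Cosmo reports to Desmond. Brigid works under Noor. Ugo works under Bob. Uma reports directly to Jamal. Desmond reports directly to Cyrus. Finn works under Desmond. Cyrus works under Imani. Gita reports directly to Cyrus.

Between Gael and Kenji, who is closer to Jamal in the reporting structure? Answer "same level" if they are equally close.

Gael

Gael is 3 levels below Jamal; Kenji is 4. Gael is higher.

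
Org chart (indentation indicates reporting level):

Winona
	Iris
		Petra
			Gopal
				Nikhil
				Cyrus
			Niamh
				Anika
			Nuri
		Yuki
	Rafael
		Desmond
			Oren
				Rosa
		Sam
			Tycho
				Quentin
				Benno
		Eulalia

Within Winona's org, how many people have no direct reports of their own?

The people in Winona's organization with no one reporting to them are Eulalia, Benno, Quentin, Rosa, Yuki, Nuri, Anika, Cyrus, Nikhil. That is 9.

9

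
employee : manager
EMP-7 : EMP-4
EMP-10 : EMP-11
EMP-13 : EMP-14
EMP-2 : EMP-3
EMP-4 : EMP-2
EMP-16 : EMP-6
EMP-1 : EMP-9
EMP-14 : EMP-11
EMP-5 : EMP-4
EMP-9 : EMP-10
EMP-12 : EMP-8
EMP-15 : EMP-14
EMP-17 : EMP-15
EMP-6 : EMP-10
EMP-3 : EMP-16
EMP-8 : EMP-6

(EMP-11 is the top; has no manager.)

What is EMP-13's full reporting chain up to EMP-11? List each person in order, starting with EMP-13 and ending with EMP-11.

EMP-13 -> EMP-14 -> EMP-11

EMP-13 reports to EMP-14. EMP-14 reports to EMP-11. EMP-11 is at the top.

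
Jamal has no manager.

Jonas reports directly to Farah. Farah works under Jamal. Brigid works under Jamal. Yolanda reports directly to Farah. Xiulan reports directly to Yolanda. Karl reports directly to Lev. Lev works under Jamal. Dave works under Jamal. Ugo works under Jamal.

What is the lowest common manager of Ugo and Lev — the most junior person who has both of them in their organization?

Jamal

Ugo's chain of managers is Jamal. Lev's chain of managers is Jamal. The first manager that appears in both chains is Jamal.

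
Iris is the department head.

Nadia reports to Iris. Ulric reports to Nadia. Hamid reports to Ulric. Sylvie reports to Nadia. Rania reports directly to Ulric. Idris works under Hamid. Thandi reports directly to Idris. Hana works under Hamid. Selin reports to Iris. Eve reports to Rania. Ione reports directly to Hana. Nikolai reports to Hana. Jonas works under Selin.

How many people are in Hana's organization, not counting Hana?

2

Hana directly manages Ione, Nikolai. Ione has no reports. Nikolai has no reports. So Hana's organization is 2 direct reports plus everyone under them: 1 + 1 = 2.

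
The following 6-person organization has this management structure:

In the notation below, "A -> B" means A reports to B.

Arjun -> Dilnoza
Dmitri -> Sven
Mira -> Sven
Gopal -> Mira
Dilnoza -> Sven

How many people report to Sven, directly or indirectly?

5

Sven directly manages Mira, Dmitri, Dilnoza. Under Mira: Gopal (1). Dmitri has no reports. Under Dilnoza: Arjun (1). So Sven's organization is 3 direct reports plus everyone under them: 2 + 1 + 2 = 5.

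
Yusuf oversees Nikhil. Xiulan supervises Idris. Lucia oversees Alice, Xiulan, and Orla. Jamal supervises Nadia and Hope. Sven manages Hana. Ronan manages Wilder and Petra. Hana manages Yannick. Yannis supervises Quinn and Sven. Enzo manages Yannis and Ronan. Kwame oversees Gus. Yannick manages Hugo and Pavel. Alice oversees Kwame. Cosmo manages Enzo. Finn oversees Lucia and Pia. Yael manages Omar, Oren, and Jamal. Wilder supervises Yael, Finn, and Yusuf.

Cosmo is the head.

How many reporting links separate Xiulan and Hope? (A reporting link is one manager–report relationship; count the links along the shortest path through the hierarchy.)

Xiulan is 3 levels below Wilder, and Hope is 3 levels below Wilder (their lowest common manager). The shortest path runs up from Xiulan to Wilder and back down to Hope: 3 + 3 = 6 links.

6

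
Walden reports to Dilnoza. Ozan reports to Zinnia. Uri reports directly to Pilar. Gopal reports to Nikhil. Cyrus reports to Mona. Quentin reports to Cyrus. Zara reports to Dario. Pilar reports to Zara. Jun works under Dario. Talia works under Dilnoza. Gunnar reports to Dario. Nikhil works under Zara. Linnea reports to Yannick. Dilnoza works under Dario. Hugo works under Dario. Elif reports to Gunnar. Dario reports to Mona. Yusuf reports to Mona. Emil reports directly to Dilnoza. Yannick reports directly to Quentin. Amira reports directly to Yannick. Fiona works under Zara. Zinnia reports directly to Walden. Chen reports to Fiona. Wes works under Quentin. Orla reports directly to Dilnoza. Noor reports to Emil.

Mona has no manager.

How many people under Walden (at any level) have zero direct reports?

1

The only person in Walden's organization with no one reporting to them is Ozan. That is 1.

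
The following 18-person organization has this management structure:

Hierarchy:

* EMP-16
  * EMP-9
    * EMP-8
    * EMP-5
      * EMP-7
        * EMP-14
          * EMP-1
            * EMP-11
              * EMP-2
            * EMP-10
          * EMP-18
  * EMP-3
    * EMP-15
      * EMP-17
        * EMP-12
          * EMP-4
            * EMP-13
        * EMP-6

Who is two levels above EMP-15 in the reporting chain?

EMP-16

EMP-15 reports to EMP-3, and EMP-3 reports to EMP-16. So EMP-15's skip-level manager is EMP-16.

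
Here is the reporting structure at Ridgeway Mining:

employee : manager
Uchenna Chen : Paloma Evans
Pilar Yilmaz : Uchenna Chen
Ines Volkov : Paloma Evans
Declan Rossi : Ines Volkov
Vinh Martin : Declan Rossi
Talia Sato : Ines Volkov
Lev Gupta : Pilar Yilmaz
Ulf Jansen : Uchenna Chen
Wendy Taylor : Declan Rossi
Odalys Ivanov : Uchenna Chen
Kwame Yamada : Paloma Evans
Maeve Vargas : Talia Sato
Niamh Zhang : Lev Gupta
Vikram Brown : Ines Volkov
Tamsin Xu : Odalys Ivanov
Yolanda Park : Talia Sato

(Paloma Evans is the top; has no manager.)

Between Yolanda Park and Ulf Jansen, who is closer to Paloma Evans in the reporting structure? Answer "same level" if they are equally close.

Yolanda Park is 3 levels below Paloma Evans; Ulf Jansen is 2. Ulf Jansen is higher.

Ulf Jansen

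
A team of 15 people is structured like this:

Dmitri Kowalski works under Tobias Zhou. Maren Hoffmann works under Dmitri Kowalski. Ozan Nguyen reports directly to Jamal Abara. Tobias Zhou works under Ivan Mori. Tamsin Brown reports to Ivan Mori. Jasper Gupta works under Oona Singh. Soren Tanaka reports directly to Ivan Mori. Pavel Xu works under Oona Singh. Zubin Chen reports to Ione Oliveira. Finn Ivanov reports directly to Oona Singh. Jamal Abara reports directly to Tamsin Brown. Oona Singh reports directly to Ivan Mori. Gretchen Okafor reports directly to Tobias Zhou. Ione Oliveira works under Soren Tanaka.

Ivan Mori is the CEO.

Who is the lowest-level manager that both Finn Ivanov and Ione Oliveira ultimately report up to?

Ivan Mori

Finn Ivanov's chain of managers is Oona Singh, Ivan Mori. Ione Oliveira's chain of managers is Soren Tanaka, Ivan Mori. The first manager that appears in both chains is Ivan Mori.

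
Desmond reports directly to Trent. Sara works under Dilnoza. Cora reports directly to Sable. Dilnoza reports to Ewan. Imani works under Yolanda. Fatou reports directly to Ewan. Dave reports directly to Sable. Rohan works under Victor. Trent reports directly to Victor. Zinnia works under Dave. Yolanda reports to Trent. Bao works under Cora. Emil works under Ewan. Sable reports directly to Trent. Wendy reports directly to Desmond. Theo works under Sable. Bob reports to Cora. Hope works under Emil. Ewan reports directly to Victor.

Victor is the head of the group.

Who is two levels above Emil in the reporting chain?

Victor

Emil reports to Ewan, and Ewan reports to Victor. So Emil's skip-level manager is Victor.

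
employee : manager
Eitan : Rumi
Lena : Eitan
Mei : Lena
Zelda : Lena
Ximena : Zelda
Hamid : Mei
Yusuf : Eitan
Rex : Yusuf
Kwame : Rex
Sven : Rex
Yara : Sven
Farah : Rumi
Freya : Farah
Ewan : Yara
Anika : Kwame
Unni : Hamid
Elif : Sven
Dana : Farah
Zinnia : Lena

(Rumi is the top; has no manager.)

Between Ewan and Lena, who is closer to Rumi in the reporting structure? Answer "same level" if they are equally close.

Lena

Ewan is 6 levels below Rumi; Lena is 2. Lena is higher.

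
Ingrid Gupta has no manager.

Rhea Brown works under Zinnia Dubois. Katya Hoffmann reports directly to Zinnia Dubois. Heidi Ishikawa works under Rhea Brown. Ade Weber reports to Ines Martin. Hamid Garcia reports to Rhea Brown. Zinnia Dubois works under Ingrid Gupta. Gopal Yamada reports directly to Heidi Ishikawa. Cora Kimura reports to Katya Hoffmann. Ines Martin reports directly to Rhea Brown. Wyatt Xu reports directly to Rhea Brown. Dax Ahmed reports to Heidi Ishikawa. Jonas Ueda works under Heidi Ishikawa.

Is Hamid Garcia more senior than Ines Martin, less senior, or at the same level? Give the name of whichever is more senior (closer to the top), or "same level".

same level

Both Hamid Garcia and Ines Martin are 3 levels below Ingrid Gupta.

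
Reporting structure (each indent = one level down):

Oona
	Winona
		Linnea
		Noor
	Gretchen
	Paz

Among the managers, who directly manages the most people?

Oona

Direct-report counts: Oona has 3; Winona has 2. The largest is 3, held by Oona.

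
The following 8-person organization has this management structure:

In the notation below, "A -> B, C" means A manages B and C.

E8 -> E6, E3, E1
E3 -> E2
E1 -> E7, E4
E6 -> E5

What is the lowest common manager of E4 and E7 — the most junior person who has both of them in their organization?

E1

E4's chain of managers is E1, E8. E7's chain of managers is E1, E8. The first manager that appears in both chains is E1.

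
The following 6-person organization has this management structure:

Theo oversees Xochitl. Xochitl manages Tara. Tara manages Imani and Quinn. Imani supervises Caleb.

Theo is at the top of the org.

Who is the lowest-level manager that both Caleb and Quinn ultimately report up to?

Tara

Caleb's chain of managers is Imani, Tara, Xochitl, Theo. Quinn's chain of managers is Tara, Xochitl, Theo. The first manager that appears in both chains is Tara.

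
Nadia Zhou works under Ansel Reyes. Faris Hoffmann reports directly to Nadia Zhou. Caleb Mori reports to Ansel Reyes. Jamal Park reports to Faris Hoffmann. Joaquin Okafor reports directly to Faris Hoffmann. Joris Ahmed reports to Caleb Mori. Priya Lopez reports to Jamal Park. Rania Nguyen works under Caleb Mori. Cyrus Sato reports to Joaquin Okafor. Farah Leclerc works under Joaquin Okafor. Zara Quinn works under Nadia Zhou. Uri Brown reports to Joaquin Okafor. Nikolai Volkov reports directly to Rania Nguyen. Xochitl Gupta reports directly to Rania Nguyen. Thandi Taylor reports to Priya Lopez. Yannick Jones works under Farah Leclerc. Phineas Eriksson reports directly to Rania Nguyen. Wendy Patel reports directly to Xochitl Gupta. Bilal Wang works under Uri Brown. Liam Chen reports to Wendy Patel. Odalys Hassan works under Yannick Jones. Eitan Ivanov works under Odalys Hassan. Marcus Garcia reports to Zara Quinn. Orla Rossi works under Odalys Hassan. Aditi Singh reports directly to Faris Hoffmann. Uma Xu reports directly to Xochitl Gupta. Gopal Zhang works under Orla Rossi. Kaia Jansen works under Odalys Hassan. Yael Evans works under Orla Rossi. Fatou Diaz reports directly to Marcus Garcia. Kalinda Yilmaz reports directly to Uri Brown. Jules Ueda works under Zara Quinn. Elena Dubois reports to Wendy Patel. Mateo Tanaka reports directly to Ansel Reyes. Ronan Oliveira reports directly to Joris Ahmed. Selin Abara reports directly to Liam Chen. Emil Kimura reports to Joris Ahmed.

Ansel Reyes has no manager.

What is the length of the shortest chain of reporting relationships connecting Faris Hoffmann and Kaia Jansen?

Kaia Jansen is in Faris Hoffmann's organization: the chain from Kaia Jansen up to Faris Hoffmann is Kaia Jansen → Odalys Hassan → Yannick Jones → Farah Leclerc → Joaquin Okafor → Faris Hoffmann, which is 5 links.

5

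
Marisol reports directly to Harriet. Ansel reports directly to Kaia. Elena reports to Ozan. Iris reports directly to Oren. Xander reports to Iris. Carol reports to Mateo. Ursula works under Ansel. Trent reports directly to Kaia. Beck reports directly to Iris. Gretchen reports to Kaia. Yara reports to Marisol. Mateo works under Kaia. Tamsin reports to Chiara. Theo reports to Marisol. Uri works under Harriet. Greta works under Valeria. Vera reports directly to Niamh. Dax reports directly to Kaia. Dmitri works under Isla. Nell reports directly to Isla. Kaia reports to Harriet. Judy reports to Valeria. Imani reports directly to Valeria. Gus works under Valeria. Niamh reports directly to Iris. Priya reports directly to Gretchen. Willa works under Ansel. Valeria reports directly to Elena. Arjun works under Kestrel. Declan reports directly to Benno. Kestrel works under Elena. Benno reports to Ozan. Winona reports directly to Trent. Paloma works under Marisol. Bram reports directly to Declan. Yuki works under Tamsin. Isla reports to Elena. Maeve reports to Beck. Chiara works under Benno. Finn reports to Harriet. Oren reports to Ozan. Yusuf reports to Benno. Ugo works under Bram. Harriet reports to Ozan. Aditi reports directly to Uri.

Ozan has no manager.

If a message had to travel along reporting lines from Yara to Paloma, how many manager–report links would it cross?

2

Yara is 1 level below Marisol, and Paloma is 1 level below Marisol (their lowest common manager). The shortest path runs up from Yara to Marisol and back down to Paloma: 1 + 1 = 2 links.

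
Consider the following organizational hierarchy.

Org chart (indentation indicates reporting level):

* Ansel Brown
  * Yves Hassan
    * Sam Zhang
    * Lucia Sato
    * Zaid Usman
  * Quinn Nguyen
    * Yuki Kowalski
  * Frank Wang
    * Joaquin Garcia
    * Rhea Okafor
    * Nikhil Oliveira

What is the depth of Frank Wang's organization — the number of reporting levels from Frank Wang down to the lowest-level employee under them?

1

The longest chain under Frank Wang runs Frank Wang → Nikhil Oliveira, which is 1 level below Frank Wang.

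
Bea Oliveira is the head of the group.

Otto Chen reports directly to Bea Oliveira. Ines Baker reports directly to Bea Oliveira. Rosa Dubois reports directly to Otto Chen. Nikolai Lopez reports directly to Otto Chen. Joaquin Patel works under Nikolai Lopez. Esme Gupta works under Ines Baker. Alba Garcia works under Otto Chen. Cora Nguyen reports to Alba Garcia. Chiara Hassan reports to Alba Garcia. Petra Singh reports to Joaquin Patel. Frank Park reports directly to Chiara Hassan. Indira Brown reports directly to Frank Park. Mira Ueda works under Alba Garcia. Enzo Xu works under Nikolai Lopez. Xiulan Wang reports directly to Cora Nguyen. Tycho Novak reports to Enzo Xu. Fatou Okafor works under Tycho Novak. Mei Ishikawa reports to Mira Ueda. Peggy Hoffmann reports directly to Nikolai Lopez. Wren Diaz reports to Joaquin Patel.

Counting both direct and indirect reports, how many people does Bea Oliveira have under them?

Bea Oliveira directly manages Otto Chen, Ines Baker. Under Otto Chen: Alba Garcia, Mira Ueda, Mei Ishikawa, Chiara Hassan, Frank Park, Indira Brown, Cora Nguyen, Xiulan Wang, Nikolai Lopez, Peggy Hoffmann, Enzo Xu, Tycho Novak, Fatou Okafor, Joaquin Patel, Wren Diaz, Petra Singh, Rosa Dubois (17). Under Ines Baker: Esme Gupta (1). So Bea Oliveira's organization is 2 direct reports plus everyone under them: 18 + 2 = 20.

20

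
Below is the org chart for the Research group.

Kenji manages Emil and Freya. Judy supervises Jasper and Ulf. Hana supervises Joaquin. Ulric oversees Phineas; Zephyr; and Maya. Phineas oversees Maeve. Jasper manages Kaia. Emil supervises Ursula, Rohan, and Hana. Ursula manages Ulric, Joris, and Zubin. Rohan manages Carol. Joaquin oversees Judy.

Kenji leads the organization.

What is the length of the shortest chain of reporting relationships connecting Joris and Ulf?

Joris is 2 levels below Emil, and Ulf is 4 levels below Emil (their lowest common manager). The shortest path runs up from Joris to Emil and back down to Ulf: 2 + 4 = 6 links.

6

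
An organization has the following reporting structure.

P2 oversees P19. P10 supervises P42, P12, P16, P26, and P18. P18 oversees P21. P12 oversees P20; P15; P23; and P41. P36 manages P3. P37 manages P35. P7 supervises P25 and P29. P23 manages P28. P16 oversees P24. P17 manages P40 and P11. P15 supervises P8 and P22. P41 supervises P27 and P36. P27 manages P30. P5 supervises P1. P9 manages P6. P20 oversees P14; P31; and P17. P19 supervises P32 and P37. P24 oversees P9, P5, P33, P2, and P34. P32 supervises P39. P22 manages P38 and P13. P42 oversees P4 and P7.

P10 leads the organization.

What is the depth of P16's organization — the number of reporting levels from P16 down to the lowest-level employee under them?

5

The longest chain under P16 runs P16 → P24 → P2 → P19 → P37 → P35, which is 5 levels below P16.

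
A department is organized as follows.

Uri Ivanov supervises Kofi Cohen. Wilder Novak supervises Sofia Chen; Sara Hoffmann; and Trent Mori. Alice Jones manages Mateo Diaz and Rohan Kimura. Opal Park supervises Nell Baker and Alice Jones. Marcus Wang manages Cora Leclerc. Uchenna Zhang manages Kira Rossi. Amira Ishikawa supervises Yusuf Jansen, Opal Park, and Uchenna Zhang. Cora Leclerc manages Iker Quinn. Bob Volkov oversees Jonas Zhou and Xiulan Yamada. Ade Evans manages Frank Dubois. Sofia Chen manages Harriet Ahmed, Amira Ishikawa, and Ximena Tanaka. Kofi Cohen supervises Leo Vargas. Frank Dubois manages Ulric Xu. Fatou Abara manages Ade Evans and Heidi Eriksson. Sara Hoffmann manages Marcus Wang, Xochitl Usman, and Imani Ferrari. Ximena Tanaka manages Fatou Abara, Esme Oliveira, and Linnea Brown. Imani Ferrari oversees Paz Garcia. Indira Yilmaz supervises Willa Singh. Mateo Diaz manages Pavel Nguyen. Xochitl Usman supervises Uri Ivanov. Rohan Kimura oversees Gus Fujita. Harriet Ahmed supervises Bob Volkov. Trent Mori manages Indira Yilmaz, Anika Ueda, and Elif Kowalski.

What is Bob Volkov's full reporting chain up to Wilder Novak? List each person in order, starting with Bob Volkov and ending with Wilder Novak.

Bob Volkov -> Harriet Ahmed -> Sofia Chen -> Wilder Novak

Bob Volkov reports to Harriet Ahmed. Harriet Ahmed reports to Sofia Chen. Sofia Chen reports to Wilder Novak. Wilder Novak is at the top.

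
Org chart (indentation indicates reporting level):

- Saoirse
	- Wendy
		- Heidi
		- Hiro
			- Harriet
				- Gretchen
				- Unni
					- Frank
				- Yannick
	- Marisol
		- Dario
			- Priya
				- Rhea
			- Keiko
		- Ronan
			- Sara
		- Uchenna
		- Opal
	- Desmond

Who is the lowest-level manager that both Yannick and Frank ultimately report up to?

Yannick's chain of managers is Harriet, Hiro, Wendy, Saoirse. Frank's chain of managers is Unni, Harriet, Hiro, Wendy, Saoirse. The first manager that appears in both chains is Harriet.

Harriet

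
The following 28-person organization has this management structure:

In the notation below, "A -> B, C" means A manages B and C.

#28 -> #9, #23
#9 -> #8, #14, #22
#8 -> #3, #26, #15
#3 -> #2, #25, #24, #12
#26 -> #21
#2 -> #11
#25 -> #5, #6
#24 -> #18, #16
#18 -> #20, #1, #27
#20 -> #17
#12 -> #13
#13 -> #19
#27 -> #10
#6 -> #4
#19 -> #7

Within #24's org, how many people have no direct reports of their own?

The people in #24's organization with no one reporting to them are #16, #10, #1, #17. That is 4.

4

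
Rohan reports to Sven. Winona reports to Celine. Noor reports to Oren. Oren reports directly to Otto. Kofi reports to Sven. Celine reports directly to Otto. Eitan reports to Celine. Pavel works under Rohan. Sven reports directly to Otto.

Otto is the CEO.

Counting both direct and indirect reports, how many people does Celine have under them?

2

Celine directly manages Winona, Eitan. Winona has no reports. Eitan has no reports. So Celine's organization is 2 direct reports plus everyone under them: 1 + 1 = 2.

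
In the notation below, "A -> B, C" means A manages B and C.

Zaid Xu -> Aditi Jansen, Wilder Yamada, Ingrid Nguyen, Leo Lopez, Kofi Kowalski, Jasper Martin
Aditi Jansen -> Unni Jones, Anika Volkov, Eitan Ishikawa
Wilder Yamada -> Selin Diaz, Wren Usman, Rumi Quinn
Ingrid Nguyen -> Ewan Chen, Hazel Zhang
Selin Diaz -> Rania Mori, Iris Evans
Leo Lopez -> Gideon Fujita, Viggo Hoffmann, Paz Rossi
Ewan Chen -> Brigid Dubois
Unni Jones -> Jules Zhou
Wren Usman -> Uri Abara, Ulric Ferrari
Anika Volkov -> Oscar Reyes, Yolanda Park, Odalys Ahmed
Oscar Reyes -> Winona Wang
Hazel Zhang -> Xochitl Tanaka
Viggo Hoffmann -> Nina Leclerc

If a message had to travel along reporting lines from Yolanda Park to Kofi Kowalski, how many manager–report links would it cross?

Yolanda Park is 3 levels below Zaid Xu, and Kofi Kowalski is 1 level below Zaid Xu (their lowest common manager). The shortest path runs up from Yolanda Park to Zaid Xu and back down to Kofi Kowalski: 3 + 1 = 4 links.

4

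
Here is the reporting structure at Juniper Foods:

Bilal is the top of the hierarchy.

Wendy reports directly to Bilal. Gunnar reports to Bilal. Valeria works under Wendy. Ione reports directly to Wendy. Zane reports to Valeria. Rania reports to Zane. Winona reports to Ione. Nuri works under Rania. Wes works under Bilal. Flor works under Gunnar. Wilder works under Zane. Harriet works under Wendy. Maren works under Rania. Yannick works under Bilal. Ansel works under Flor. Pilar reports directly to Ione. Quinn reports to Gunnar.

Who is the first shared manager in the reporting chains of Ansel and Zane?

Ansel's chain of managers is Flor, Gunnar, Bilal. Zane's chain of managers is Valeria, Wendy, Bilal. The first manager that appears in both chains is Bilal.

Bilal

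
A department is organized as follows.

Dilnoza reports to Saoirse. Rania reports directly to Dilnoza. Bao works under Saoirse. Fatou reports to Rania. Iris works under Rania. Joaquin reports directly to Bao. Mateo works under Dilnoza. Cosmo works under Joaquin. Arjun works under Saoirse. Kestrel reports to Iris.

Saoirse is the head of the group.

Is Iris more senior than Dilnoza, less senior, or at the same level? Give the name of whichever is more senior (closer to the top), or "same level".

Iris is 3 levels below Saoirse; Dilnoza is 1. Dilnoza is higher.

Dilnoza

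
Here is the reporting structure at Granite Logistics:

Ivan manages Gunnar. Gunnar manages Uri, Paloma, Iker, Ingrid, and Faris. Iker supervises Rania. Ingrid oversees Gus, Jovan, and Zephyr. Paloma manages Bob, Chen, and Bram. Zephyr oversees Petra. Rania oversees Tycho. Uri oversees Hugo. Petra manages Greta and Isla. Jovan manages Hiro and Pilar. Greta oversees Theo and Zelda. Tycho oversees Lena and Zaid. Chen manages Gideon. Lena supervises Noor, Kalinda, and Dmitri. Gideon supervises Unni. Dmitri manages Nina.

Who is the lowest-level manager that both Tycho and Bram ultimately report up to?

Tycho's chain of managers is Rania, Iker, Gunnar, Ivan. Bram's chain of managers is Paloma, Gunnar, Ivan. The first manager that appears in both chains is Gunnar.

Gunnar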